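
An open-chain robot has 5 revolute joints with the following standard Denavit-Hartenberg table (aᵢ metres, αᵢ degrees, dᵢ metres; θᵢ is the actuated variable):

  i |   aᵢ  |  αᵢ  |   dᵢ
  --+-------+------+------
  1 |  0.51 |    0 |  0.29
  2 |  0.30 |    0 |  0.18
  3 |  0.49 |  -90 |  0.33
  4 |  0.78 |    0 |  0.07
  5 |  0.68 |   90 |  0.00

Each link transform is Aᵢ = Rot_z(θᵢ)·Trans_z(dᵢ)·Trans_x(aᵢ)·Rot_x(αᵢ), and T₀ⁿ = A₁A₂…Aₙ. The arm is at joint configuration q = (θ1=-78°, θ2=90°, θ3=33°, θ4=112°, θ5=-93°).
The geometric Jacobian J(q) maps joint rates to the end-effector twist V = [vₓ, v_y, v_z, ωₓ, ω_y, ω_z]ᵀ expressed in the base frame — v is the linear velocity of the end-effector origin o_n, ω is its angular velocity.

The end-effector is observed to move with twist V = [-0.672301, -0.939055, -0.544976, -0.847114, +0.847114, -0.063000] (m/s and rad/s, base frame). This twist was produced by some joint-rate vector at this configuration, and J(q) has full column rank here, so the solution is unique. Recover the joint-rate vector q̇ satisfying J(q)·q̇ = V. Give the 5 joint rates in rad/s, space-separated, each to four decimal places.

-0.3830 -0.5790 0.8990 0.7710 0.4270

o_n = [0.9445, 0.2075, -0.1446]
J₁: ẑ×o_n = [-0.2075, 0.9445, 0.0000], ω = ẑ
J2: z=[0.0000, 0.0000, 1.0000] o=[0.1060, -0.4989, 0.2900] → [-0.7064, 0.8385, 0.0000, 0.0000, 0.0000, 1.0000]
J3: z=[0.0000, 0.0000, 1.0000] o=[0.3995, -0.4365, 0.4700] → [-0.6440, 0.5450, 0.0000, 0.0000, 0.0000, 1.0000]
J4: z=[-0.7071, 0.7071, 0.0000] o=[0.7460, -0.0900, 0.8000] → [-0.6679, -0.6679, -0.3508, -0.7071, 0.7071, 0.0000]
J5: z=[-0.7071, 0.7071, 0.0000] o=[0.4899, -0.2471, 0.0768] → [-0.1565, -0.1565, -0.6430, -0.7071, 0.7071, 0.0000]
q̇ = J⁺·V = [-0.3830, -0.5790, 0.8990, 0.7710, 0.4270]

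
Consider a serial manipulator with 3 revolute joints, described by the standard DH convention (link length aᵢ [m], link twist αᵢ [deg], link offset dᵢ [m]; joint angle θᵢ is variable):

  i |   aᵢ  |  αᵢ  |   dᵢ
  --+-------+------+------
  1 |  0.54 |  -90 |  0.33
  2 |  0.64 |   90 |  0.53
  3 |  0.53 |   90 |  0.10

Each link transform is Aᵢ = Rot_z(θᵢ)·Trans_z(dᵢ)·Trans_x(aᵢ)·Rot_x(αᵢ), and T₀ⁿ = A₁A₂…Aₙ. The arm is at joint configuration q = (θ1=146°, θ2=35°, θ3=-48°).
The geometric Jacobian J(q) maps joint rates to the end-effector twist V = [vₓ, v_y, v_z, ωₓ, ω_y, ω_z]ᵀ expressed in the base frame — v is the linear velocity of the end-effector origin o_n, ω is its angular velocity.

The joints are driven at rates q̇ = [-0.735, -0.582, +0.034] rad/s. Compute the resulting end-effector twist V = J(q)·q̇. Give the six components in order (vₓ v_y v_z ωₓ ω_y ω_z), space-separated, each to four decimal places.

o_n = [-1.2468, 0.6768, -0.1586]
J₁: ẑ×o_n = [-0.6768, -1.2468, 0.0000], ω = ẑ
J2: z=[-0.5592, -0.8290, 0.0000] o=[-0.4477, 0.3020, 0.3300] → [0.4051, -0.2732, -0.8721, -0.5592, -0.8290, 0.0000]
J3: z=[-0.4755, 0.3207, 0.8192] o=[-1.1787, 0.1557, -0.0371] → [-0.4658, -0.1136, -0.2259, -0.4755, 0.3207, 0.8192]
V = J·q̇ = [0.2459, 1.0716, 0.4999, 0.3093, 0.4934, -0.7071]

0.2459 1.0716 0.4999 0.3093 0.4934 -0.7071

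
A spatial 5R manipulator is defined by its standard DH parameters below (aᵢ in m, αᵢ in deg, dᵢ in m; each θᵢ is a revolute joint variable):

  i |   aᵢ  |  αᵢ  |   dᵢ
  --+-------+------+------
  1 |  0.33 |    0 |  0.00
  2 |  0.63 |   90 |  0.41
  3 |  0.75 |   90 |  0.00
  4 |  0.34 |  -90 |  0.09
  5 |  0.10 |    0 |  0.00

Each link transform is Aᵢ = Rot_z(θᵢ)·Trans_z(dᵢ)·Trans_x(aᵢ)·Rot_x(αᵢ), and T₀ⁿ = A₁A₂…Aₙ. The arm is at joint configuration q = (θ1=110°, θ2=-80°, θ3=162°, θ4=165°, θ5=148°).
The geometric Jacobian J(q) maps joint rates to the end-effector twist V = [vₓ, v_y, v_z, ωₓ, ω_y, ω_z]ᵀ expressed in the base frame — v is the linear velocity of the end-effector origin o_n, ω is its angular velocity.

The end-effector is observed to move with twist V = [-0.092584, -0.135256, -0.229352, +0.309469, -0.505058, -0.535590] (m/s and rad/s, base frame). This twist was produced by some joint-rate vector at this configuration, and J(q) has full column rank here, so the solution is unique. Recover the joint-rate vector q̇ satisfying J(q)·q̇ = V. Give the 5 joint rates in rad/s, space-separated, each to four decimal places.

o_n = [0.0610, 0.3342, 0.6008]
J₁: ẑ×o_n = [-0.3342, 0.0610, 0.0000], ω = ẑ
J2: z=[0.0000, 0.0000, 1.0000] o=[-0.1129, 0.3101, 0.0000] → [-0.0241, 0.1738, 0.0000, 0.0000, 0.0000, 1.0000]
J3: z=[0.5000, -0.8660, 0.0000] o=[0.4327, 0.6251, 0.4100] → [-0.1652, -0.0954, -0.4674, 0.5000, -0.8660, 0.0000]
J4: z=[0.2676, 0.1545, 0.9511] o=[-0.1850, 0.2685, 0.6418] → [-0.0688, 0.2449, -0.0204, 0.2676, 0.1545, 0.9511]
J5: z=[-0.2698, 0.9596, -0.0800] o=[0.1536, 0.3623, 0.6259] → [-0.0263, 0.0006, 0.0965, -0.2698, 0.9596, -0.0800]
q̇ = J⁺·V = [0.0870, -0.7900, 0.4540, 0.1640, -0.1430]

0.0870 -0.7900 0.4540 0.1640 -0.1430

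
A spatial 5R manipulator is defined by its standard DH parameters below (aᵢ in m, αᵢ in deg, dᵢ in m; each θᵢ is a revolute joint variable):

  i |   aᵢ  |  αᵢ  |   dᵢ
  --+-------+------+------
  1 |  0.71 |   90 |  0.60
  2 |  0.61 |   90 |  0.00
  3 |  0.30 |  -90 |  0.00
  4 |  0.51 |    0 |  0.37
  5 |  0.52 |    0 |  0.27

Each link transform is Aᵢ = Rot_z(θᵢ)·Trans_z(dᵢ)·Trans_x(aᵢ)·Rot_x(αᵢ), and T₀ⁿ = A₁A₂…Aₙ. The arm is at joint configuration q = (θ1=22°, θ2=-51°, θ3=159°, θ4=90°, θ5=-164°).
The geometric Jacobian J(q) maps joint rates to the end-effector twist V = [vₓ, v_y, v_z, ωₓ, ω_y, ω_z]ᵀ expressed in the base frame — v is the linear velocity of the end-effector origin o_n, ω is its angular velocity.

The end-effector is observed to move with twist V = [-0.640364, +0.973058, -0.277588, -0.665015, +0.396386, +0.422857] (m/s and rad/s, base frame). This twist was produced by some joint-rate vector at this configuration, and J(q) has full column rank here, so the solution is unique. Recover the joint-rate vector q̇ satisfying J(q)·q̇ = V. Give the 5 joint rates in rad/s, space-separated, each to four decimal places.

o_n = [0.4819, 0.6678, 0.6322]
J₁: ẑ×o_n = [-0.6678, 0.4819, 0.0000], ω = ẑ
J2: z=[0.3746, -0.9272, 0.0000] o=[0.6583, 0.2660, 0.6000] → [-0.0299, -0.0121, -0.0130, 0.3746, -0.9272, 0.0000]
J3: z=[-0.7206, -0.2911, -0.6293] o=[1.0142, 0.4098, 0.1259] → [0.0150, 0.6998, -0.3409, -0.7206, -0.2911, -0.6293]
J4: z=[-0.5588, 0.7811, 0.2785] o=[0.8911, 0.2441, 0.3436] → [0.1074, 0.0473, 0.0828, -0.5588, 0.7811, 0.2785]
J5: z=[-0.5588, 0.7811, 0.2785] o=[1.0518, 0.6816, 0.7676] → [-0.1019, -0.2344, 0.4529, -0.5588, 0.7811, 0.2785]
q̇ = J⁺·V = [0.9730, -0.9630, 0.7100, -0.3240, -0.0470]

0.9730 -0.9630 0.7100 -0.3240 -0.0470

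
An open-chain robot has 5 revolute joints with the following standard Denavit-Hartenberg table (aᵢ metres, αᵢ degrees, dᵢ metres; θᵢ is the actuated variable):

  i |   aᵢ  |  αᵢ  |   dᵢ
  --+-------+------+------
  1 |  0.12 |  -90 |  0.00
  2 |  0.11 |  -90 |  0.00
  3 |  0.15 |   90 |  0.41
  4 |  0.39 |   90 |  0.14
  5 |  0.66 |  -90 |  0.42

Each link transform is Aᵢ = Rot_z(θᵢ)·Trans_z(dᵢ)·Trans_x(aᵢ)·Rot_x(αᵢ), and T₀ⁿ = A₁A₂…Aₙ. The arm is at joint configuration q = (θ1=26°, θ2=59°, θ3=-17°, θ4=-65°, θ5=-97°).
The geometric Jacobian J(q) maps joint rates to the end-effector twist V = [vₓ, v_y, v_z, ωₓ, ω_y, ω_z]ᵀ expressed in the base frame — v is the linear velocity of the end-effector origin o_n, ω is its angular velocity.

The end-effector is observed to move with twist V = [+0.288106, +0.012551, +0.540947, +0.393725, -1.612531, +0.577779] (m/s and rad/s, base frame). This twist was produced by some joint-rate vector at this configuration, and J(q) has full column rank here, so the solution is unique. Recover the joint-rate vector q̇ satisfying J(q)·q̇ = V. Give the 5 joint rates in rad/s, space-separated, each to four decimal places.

0.0730 -0.5630 0.4610 -0.8330 0.9900

o_n = [0.4501, -0.3610, -0.1168]
J₁: ẑ×o_n = [0.3610, 0.4501, -0.0000], ω = ẑ
J2: z=[-0.4384, 0.8988, 0.0000] o=[0.1079, 0.0526, 0.0000] → [-0.1050, -0.0512, -0.1262, -0.4384, 0.8988, 0.0000]
J3: z=[-0.7704, -0.3758, -0.5150] o=[0.1588, 0.0774, -0.0943] → [-0.2174, -0.1674, 0.4472, -0.7704, -0.3758, -0.5150]
J4: z=[-0.5546, 0.7935, 0.2506] o=[-0.1099, -0.0048, -0.4284] → [0.3365, 0.3131, -0.2468, -0.5546, 0.7935, 0.2506]
J5: z=[0.0405, -0.2750, 0.9606] o=[0.1366, 0.3180, -0.3464] → [0.5891, 0.2918, 0.0587, 0.0405, -0.2750, 0.9606]
q̇ = J⁺·V = [0.0730, -0.5630, 0.4610, -0.8330, 0.9900]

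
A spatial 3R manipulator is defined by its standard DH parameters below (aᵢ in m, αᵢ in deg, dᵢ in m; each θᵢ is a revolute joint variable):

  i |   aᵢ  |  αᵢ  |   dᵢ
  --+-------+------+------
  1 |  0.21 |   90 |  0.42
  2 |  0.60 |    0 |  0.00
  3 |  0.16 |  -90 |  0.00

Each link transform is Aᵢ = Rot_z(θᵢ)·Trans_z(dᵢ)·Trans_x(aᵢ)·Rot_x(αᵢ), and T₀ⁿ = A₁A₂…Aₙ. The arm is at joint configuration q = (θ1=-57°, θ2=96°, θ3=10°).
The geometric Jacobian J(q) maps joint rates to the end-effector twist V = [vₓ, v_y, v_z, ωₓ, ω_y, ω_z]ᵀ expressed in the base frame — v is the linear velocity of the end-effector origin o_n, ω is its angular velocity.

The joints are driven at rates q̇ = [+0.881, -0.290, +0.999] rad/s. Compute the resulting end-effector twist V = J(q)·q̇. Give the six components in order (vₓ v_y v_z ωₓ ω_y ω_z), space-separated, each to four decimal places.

o_n = [0.0562, -0.0865, 1.1705]
J₁: ẑ×o_n = [0.0865, 0.0562, -0.0000], ω = ẑ
J2: z=[-0.8387, -0.5446, 0.0000] o=[0.1144, -0.1761, 0.4200] → [-0.4088, 0.6294, -0.1068, -0.8387, -0.5446, 0.0000]
J3: z=[-0.8387, -0.5446, 0.0000] o=[0.0802, -0.1235, 1.0167] → [-0.0838, 0.1290, -0.0441, -0.8387, -0.5446, 0.0000]
V = J·q̇ = [0.1111, -0.0042, -0.0131, -0.5946, -0.3861, 0.8810]

0.1111 -0.0042 -0.0131 -0.5946 -0.3861 0.8810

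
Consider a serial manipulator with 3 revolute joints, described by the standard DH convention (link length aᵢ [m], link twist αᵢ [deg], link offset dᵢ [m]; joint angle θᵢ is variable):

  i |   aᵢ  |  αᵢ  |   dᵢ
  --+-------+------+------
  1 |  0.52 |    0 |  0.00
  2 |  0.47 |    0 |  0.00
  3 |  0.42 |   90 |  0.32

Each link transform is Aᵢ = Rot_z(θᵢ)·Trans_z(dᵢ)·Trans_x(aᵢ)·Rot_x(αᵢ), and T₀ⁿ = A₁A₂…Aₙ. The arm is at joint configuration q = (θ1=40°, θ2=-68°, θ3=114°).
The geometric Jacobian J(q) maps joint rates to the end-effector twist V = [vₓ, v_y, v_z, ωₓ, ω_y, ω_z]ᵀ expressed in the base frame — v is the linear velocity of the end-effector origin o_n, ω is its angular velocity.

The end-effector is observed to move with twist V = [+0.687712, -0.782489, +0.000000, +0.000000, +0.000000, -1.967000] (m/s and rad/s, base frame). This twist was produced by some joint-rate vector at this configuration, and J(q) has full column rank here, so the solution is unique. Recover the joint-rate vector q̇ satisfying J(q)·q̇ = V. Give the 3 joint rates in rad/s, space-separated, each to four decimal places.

o_n = [0.8426, 0.5326, 0.3200]
J₁: ẑ×o_n = [-0.5326, 0.8426, 0.0000], ω = ẑ
J2: z=[0.0000, 0.0000, 1.0000] o=[0.3983, 0.3342, 0.0000] → [-0.1983, 0.4443, 0.0000, 0.0000, 0.0000, 1.0000]
J3: z=[0.0000, 0.0000, 1.0000] o=[0.8133, 0.1136, 0.0000] → [-0.4190, 0.0293, 0.0000, 0.0000, 0.0000, 1.0000]
q̇ = J⁺·V = [-0.4560, -0.8530, -0.6580]

-0.4560 -0.8530 -0.6580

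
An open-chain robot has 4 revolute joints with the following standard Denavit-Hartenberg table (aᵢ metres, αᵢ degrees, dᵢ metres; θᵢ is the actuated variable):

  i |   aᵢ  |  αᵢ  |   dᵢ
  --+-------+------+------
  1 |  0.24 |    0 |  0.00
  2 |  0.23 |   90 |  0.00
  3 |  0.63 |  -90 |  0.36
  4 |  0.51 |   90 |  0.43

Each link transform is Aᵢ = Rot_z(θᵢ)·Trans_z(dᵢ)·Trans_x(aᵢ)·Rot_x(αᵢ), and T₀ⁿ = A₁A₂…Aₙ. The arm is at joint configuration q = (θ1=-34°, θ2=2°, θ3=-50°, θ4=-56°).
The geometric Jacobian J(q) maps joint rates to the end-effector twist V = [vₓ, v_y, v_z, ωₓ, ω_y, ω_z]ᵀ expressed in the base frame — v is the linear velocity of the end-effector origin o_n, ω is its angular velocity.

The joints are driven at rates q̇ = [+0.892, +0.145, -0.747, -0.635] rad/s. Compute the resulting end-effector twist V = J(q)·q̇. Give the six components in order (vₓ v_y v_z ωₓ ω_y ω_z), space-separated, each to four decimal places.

o_n = [0.7574, -1.4062, -0.4247]
J₁: ẑ×o_n = [1.4062, 0.7574, -0.0000], ω = ẑ
J2: z=[0.0000, 0.0000, 1.0000] o=[0.1990, -0.1342, 0.0000] → [1.2720, 0.5585, -0.0000, 0.0000, 0.0000, 1.0000]
J3: z=[-0.5299, -0.8480, 0.0000] o=[0.3940, -0.2561, 0.0000] → [0.3601, -0.2250, 0.9177, -0.5299, -0.8480, 0.0000]
J4: z=[0.6496, -0.4059, 0.6428] o=[0.5467, -0.7760, -0.4826] → [0.3816, 0.0978, -0.3239, 0.6496, -0.4059, 0.6428]
V = J·q̇ = [0.9275, 0.8626, -0.4798, -0.0167, 0.8913, 0.6288]

0.9275 0.8626 -0.4798 -0.0167 0.8913 0.6288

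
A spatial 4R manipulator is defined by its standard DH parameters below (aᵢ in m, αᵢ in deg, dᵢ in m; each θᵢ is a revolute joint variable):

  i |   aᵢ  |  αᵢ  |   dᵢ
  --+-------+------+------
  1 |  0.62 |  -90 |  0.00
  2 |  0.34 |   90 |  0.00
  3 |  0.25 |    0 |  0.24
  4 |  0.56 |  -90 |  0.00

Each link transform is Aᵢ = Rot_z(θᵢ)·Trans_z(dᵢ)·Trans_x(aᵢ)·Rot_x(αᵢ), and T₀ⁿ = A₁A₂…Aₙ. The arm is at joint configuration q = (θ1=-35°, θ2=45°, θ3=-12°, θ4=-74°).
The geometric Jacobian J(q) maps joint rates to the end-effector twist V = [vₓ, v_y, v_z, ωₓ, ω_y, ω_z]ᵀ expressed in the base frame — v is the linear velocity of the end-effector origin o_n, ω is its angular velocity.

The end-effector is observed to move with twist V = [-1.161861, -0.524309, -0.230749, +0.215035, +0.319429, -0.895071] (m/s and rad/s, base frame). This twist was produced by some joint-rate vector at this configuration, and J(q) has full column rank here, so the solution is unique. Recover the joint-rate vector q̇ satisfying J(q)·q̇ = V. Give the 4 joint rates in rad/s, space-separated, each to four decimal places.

o_n = [0.6579, -1.2061, -0.2712]
J₁: ẑ×o_n = [1.2061, 0.6579, -0.0000], ω = ẑ
J2: z=[0.5736, 0.8192, 0.0000] o=[0.5079, -0.3556, 0.0000] → [-0.2222, 0.1556, -0.6107, 0.5736, 0.8192, 0.0000]
J3: z=[0.5792, -0.4056, 0.7071] o=[0.7048, -0.4935, -0.2404] → [0.5164, -0.0153, -0.4318, 0.5792, -0.4056, 0.7071]
J4: z=[0.5792, -0.4056, 0.7071] o=[0.9557, -0.7326, -0.2436] → [0.3460, -0.1946, -0.3950, 0.5792, -0.4056, 0.7071]
q̇ = J⁺·V = [-0.8880, 0.3850, -0.0110, 0.0010]

-0.8880 0.3850 -0.0110 0.0010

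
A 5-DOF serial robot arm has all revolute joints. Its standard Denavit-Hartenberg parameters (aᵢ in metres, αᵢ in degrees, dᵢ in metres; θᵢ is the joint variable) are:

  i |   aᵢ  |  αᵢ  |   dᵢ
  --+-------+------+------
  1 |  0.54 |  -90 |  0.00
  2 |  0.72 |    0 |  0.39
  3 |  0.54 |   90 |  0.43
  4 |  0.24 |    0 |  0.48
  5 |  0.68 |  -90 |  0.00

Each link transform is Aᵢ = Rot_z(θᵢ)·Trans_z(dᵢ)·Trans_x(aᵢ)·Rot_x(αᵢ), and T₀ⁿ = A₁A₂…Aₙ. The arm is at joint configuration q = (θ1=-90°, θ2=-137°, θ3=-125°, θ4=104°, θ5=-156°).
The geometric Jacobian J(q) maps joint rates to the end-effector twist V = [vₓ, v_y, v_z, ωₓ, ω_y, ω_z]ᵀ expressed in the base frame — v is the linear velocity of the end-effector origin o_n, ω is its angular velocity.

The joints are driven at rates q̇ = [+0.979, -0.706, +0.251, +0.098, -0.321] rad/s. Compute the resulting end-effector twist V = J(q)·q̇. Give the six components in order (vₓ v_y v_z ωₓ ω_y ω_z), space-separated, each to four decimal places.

0.2567 0.3969 -0.0716 -0.4550 0.2208 1.0100

o_n = [0.5170, -0.3634, -0.4676]
J₁: ẑ×o_n = [0.3634, 0.5170, -0.0000], ω = ẑ
J2: z=[1.0000, 0.0000, 0.0000] o=[0.0000, -0.5400, 0.0000] → [-0.0000, 0.4676, 0.1766, 1.0000, 0.0000, 0.0000]
J3: z=[1.0000, 0.0000, 0.0000] o=[0.3900, -0.0134, 0.4910] → [-0.0000, 0.9586, -0.3500, 1.0000, 0.0000, 0.0000]
J4: z=[0.0000, -0.9903, -0.1392] o=[0.8200, 0.0617, -0.0437] → [0.3606, 0.0422, -0.3000, 0.0000, -0.9903, -0.1392]
J5: z=[0.0000, -0.9903, -0.1392] o=[1.0529, -0.4217, -0.0530] → [0.4186, 0.0746, -0.5306, 0.0000, -0.9903, -0.1392]
V = J·q̇ = [0.2567, 0.3969, -0.0716, -0.4550, 0.2208, 1.0100]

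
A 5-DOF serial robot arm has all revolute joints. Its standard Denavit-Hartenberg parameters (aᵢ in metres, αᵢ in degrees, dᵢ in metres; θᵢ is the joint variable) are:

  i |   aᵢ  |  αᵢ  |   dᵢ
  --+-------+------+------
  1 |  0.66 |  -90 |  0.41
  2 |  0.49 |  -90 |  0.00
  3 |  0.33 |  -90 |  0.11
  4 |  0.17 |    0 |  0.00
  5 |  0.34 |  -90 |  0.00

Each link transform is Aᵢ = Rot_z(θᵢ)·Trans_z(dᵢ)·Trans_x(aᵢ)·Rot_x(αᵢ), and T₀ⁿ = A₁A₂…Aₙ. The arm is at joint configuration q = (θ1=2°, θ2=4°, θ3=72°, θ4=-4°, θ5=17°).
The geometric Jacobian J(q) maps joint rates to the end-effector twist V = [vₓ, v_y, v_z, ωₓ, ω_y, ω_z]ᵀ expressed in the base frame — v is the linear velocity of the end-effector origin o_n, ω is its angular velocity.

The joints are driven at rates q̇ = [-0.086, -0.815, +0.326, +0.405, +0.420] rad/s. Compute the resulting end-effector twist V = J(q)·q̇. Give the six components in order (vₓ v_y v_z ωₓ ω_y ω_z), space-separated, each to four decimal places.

-0.2344 -0.1571 0.9649 -0.7676 -1.0974 -0.3565

o_n = [1.4285, -0.7408, 0.3126]
J₁: ẑ×o_n = [0.7408, 1.4285, -0.0000], ω = ẑ
J2: z=[-0.0349, 0.9994, 0.0000] o=[0.6596, 0.0230, 0.4100] → [-0.0973, -0.0034, -0.7418, -0.0349, 0.9994, 0.0000]
J3: z=[-0.0697, -0.0024, -0.9976] o=[1.1481, 0.0401, 0.3758] → [-0.7788, -0.2841, 0.0551, -0.0697, -0.0024, -0.9976]
J4: z=[-0.9374, -0.3419, 0.0663] o=[1.2531, -0.2703, 0.2590] → [0.0129, 0.0619, 0.5010, -0.9374, -0.3419, 0.0663]
J5: z=[-0.9374, -0.3419, 0.0663] o=[1.3101, -0.4297, 0.2435] → [-0.0030, 0.0727, 0.3321, -0.9374, -0.3419, 0.0663]
V = J·q̇ = [-0.2344, -0.1571, 0.9649, -0.7676, -1.0974, -0.3565]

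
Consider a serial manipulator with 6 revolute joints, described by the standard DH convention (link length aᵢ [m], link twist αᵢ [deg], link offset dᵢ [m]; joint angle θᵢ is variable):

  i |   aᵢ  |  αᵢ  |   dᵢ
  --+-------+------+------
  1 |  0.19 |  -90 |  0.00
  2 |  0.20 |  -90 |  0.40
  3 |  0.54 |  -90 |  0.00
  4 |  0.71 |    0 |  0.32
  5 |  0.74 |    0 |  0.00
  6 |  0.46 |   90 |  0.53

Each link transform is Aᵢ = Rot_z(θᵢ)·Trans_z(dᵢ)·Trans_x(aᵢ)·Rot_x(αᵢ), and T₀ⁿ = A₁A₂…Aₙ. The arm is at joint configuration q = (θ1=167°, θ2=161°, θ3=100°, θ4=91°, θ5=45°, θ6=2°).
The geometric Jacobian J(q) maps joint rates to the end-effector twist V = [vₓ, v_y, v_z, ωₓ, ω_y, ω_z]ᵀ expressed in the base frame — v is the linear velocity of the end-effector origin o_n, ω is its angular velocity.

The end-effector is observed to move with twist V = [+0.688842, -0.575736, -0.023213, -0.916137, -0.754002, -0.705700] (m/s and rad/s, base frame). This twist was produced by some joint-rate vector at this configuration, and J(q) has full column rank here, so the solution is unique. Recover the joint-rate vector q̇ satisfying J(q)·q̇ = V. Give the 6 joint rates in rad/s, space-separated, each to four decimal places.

-0.8140 0.8140 -0.1330 0.9200 0.3630 -0.5530

o_n = [-1.4025, -0.5885, -1.2605]
J₁: ẑ×o_n = [0.5885, -1.4025, 0.0000], ω = ẑ
J2: z=[-0.2250, -0.9744, 0.0000] o=[-0.1851, 0.0427, 0.0000] → [1.2282, -0.2835, -1.0442, -0.2250, -0.9744, 0.0000]
J3: z=[0.3172, -0.0732, 0.9455] o=[-0.0909, -0.3895, -0.0651] → [0.2756, -0.8610, -0.1592, 0.3172, -0.0732, 0.9455]
J4: z=[-0.9464, 0.0403, 0.3206] o=[-0.0576, 0.1486, -0.0346] → [0.1869, -1.5913, 0.7517, -0.9464, 0.0403, 0.3206]
J5: z=[-0.9464, 0.0403, 0.3206] o=[-0.5864, 0.2011, -0.6039] → [0.2267, -0.8830, 0.7801, -0.9464, 0.0403, 0.3206]
J6: z=[-0.9464, 0.0403, 0.3206] o=[-0.7822, -0.2917, -1.1200] → [0.0895, -0.3318, 0.3058, -0.9464, 0.0403, 0.3206]
q̇ = J⁺·V = [-0.8140, 0.8140, -0.1330, 0.9200, 0.3630, -0.5530]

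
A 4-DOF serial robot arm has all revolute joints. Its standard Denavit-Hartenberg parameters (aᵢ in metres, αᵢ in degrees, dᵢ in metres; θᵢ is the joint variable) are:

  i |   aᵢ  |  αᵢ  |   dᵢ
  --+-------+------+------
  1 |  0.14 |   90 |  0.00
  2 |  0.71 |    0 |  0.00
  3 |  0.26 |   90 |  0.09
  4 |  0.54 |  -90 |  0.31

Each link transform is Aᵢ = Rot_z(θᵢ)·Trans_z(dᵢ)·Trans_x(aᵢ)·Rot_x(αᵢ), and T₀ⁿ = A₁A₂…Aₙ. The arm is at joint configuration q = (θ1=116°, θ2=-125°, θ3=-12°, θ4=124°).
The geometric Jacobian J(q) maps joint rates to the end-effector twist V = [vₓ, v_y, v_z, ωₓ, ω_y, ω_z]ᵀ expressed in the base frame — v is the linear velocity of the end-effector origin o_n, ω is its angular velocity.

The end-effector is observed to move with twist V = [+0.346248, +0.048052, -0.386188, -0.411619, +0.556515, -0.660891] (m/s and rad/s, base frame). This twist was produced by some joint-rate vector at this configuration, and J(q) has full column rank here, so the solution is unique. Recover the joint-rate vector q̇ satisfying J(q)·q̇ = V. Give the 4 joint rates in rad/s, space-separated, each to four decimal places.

0.0690 0.2560 -0.3820 -0.9980

o_n = [0.6796, -0.1669, -0.3263]
J₁: ẑ×o_n = [0.1669, 0.6796, -0.0000], ω = ẑ
J2: z=[0.8988, 0.4384, 0.0000] o=[-0.0614, 0.1258, 0.0000] → [-0.1430, 0.2932, -0.5880, 0.8988, 0.4384, 0.0000]
J3: z=[0.8988, 0.4384, 0.0000] o=[0.1171, -0.2402, -0.5816] → [0.1119, -0.2295, -0.1807, 0.8988, 0.4384, 0.0000]
J4: z=[0.2990, -0.6130, 0.7314] o=[0.2814, -0.3716, -0.7589] → [-0.4149, 0.1619, 0.3053, 0.2990, -0.6130, 0.7314]
q̇ = J⁺·V = [0.0690, 0.2560, -0.3820, -0.9980]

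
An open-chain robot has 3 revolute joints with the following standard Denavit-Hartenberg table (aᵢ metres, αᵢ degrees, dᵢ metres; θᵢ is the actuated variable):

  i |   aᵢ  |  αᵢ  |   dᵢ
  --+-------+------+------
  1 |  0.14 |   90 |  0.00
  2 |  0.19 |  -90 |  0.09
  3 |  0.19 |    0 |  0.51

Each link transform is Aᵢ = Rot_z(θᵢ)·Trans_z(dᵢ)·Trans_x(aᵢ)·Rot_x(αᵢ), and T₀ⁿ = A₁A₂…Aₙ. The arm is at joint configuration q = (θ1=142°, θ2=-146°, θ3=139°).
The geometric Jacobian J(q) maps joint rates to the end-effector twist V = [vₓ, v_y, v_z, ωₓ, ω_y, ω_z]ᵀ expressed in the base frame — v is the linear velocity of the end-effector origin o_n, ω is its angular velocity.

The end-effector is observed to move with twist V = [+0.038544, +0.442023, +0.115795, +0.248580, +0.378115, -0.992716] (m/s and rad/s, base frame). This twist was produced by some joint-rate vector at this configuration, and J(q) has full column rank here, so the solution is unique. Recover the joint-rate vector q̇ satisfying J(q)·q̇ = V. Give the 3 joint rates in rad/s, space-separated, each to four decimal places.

-0.9380 0.4510 0.0660

o_n = [-0.3259, 0.2107, -0.4489]
J₁: ẑ×o_n = [-0.2107, -0.3259, 0.0000], ω = ẑ
J2: z=[0.6157, 0.7880, 0.0000] o=[-0.1103, 0.0862, 0.0000] → [-0.3537, 0.2764, 0.2466, 0.6157, 0.7880, 0.0000]
J3: z=[-0.4407, 0.3443, -0.8290] o=[0.0692, 0.0601, -0.1062] → [0.0068, 0.1766, 0.0697, -0.4407, 0.3443, -0.8290]
q̇ = J⁺·V = [-0.9380, 0.4510, 0.0660]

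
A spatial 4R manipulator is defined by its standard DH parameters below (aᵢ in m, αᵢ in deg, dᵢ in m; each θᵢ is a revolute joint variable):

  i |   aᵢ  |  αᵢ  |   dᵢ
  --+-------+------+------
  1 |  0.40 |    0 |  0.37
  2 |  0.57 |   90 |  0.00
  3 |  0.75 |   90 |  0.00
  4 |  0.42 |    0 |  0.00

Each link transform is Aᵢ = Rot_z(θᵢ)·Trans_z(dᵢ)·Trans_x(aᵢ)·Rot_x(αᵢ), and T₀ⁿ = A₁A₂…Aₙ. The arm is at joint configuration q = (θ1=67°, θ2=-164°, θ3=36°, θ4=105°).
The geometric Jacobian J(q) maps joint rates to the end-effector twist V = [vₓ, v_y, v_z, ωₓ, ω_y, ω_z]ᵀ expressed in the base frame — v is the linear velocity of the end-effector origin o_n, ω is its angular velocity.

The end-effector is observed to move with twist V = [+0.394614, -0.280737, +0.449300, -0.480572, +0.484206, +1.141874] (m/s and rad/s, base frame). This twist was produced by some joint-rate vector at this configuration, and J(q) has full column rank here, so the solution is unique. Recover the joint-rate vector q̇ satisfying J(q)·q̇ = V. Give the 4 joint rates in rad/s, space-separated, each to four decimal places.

o_n = [-0.3791, -0.6631, 0.7469]
J₁: ẑ×o_n = [0.6631, -0.3791, 0.0000], ω = ẑ
J2: z=[0.0000, 0.0000, 1.0000] o=[0.1563, 0.3682, 0.3700] → [1.0313, -0.5354, 0.0000, 0.0000, 0.0000, 1.0000]
J3: z=[-0.9925, 0.1219, 0.0000] o=[0.0868, -0.1975, 0.3700] → [0.0459, 0.3741, 0.5188, -0.9925, 0.1219, 0.0000]
J4: z=[-0.0716, -0.5834, -0.8090] o=[0.0129, -0.7998, 0.8108] → [0.1479, 0.3125, -0.2385, -0.0716, -0.5834, -0.8090]
q̇ = J⁺·V = [0.2780, 0.2830, 0.5360, -0.7180]

0.2780 0.2830 0.5360 -0.7180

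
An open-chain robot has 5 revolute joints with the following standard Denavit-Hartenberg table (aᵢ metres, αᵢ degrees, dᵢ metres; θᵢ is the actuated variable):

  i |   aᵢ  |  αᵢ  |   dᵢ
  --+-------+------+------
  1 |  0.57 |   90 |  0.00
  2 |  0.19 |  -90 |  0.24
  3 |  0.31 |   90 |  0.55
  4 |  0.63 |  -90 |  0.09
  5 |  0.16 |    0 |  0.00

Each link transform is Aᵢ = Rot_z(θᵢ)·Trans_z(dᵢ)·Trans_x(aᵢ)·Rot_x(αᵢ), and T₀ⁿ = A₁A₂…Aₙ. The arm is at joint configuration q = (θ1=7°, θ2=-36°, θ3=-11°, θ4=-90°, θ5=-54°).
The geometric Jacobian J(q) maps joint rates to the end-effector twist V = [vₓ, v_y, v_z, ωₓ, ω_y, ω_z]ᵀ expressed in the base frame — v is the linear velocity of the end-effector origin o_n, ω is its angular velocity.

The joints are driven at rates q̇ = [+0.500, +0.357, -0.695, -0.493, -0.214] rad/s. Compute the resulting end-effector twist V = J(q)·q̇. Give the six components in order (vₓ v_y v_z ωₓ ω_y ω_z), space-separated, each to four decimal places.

-0.0565 0.2780 0.4369 -0.5191 0.1053 0.0059

o_n = [0.8902, -0.4091, -0.4067]
J₁: ẑ×o_n = [0.4091, 0.8902, -0.0000], ω = ẑ
J2: z=[0.1219, -0.9925, 0.0000] o=[0.5658, 0.0695, 0.0000] → [0.4037, 0.0496, 0.2637, 0.1219, -0.9925, 0.0000]
J3: z=[0.5834, 0.0716, 0.8090] o=[0.7476, -0.1500, -0.1117] → [0.1885, 0.2875, -0.1614, 0.5834, 0.0716, 0.8090]
J4: z=[-0.0336, -0.9931, 0.1122] o=[1.3200, -0.1393, 0.1544] → [0.5876, -0.0670, -0.4178, -0.0336, -0.9931, 0.1122]
J5: z=[0.8115, -0.0926, -0.5770] o=[0.9494, -0.2738, -0.3452] → [-0.0724, 0.0841, -0.1153, 0.8115, -0.0926, -0.5770]
V = J·q̇ = [-0.0565, 0.2780, 0.4369, -0.5191, 0.1053, 0.0059]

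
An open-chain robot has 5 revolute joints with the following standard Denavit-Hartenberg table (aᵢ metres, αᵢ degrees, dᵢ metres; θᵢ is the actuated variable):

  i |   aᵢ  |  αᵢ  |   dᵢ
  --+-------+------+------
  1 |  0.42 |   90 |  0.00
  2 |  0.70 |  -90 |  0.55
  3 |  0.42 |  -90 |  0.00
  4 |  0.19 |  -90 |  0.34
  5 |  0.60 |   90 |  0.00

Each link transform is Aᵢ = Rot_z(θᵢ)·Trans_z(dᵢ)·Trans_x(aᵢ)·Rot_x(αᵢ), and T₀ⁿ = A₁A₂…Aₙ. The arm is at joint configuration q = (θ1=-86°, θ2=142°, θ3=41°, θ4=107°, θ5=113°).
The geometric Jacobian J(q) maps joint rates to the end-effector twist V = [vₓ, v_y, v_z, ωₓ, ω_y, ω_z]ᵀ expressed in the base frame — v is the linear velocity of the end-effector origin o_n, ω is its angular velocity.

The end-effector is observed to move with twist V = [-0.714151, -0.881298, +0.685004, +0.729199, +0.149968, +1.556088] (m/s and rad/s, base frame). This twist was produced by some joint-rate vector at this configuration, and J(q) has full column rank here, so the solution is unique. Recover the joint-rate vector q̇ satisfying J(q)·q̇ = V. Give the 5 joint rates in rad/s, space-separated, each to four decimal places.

o_n = [-0.4617, 0.4940, 0.6844]
J₁: ẑ×o_n = [-0.4940, -0.4617, 0.0000], ω = ẑ
J2: z=[-0.9976, -0.0698, 0.0000] o=[0.0293, -0.4190, 0.0000] → [-0.0477, 0.6827, -0.9450, -0.9976, -0.0698, 0.0000]
J3: z=[-0.0429, 0.6142, -0.7880] o=[-0.5578, 0.0929, 0.4310] → [0.4717, -0.0648, -0.0762, -0.0429, 0.6142, -0.7880]
J4: z=[0.7889, -0.4631, -0.4039] o=[-0.3004, 0.3613, 0.6261] → [0.0266, 0.0192, 0.0300, 0.7889, -0.4631, -0.4039]
J5: z=[-0.5987, -0.4315, -0.6747] o=[-0.0584, 0.0568, 0.6062] → [0.2613, 0.3190, -0.4359, -0.5987, -0.4315, -0.6747]
q̇ = J⁺·V = [0.8980, -0.4320, -0.2850, -0.0860, -0.5910]

0.8980 -0.4320 -0.2850 -0.0860 -0.5910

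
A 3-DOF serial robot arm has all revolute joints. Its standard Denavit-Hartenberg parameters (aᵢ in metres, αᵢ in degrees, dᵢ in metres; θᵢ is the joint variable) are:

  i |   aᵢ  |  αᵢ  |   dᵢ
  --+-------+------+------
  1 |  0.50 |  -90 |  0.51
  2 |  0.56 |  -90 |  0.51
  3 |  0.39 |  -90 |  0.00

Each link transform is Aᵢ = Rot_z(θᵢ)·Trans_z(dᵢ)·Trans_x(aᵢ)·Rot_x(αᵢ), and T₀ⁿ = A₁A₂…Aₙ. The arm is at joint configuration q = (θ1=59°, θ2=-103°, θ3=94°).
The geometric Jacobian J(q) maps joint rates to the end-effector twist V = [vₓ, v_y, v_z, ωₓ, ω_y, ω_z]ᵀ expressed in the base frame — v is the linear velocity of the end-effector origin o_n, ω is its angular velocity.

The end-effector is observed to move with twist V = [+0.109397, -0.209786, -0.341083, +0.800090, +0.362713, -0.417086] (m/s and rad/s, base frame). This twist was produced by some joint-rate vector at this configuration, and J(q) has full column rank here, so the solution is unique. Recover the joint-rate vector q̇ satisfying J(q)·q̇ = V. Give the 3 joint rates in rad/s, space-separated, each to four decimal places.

o_n = [0.0921, 0.3881, 1.0291]
J₁: ẑ×o_n = [-0.3881, 0.0921, 0.0000], ω = ẑ
J2: z=[-0.8572, 0.5150, 0.0000] o=[0.2575, 0.4286, 0.5100] → [0.2674, 0.4450, 0.1199, -0.8572, 0.5150, 0.0000]
J3: z=[0.5018, 0.8352, 0.2250] o=[-0.2445, 0.5833, 1.0556] → [0.0218, 0.0890, -0.3791, 0.5018, 0.8352, 0.2250]
q̇ = J⁺·V = [-0.5840, -0.4990, 0.7420]

-0.5840 -0.4990 0.7420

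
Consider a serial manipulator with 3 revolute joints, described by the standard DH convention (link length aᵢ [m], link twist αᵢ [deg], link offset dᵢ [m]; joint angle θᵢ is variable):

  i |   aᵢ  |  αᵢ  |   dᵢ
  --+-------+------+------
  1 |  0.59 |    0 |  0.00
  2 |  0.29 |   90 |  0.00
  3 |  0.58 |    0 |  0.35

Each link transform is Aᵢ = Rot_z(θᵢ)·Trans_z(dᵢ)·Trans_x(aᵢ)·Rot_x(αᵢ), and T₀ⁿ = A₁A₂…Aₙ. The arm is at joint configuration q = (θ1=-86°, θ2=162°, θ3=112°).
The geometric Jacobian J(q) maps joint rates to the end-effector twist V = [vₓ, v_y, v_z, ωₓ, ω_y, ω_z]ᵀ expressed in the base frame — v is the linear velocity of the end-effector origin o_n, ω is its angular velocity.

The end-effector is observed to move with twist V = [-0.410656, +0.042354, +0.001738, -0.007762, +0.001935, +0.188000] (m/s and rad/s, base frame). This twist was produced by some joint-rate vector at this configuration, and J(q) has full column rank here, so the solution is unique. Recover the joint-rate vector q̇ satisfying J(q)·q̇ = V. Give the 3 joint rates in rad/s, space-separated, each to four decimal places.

o_n = [0.3984, -0.6027, 0.5378]
J₁: ẑ×o_n = [0.6027, 0.3984, -0.0000], ω = ẑ
J2: z=[0.0000, 0.0000, 1.0000] o=[0.0412, -0.5886, 0.0000] → [0.0141, 0.3572, -0.0000, 0.0000, 0.0000, 1.0000]
J3: z=[0.9703, -0.2419, 0.0000] o=[0.1113, -0.3072, 0.0000] → [-0.1301, -0.5218, -0.2173, 0.9703, -0.2419, 0.0000]
q̇ = J⁺·V = [-0.7040, 0.8920, -0.0080]

-0.7040 0.8920 -0.0080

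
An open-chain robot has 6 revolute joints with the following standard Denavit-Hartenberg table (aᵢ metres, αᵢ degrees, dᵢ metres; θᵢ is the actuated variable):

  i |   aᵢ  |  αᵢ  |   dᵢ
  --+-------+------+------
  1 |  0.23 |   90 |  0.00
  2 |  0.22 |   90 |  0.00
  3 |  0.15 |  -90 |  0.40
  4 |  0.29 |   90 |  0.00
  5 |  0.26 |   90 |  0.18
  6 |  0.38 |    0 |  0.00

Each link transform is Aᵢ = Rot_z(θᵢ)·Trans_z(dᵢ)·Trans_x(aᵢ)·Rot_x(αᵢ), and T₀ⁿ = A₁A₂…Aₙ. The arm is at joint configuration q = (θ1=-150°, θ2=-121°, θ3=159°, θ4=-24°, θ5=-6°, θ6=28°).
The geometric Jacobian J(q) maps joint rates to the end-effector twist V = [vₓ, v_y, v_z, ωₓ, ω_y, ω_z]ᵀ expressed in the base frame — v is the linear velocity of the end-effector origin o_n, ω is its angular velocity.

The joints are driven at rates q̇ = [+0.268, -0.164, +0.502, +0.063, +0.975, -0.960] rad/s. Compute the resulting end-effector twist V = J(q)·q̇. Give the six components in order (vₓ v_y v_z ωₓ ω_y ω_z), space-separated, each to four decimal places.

-0.4124 -0.9724 0.6148 1.6401 -0.4657 1.0750

o_n = [0.2036, 0.5199, 1.0001]
J₁: ẑ×o_n = [-0.5199, 0.2036, 0.0000], ω = ẑ
J2: z=[-0.5000, 0.8660, 0.0000] o=[-0.1992, -0.1150, 0.0000] → [0.8661, 0.5001, -0.6663, -0.5000, 0.8660, 0.0000]
J3: z=[0.7423, 0.4286, 0.5150] o=[-0.1011, -0.0583, -0.1886] → [0.2116, -0.7255, 0.2987, 0.7423, 0.4286, 0.5150]
J4: z=[0.3069, -0.9008, 0.3072] o=[0.1065, 0.1236, 0.1375] → [-0.8988, -0.2350, 0.2091, 0.3069, -0.9008, 0.3072]
J5: z=[0.9204, 0.3631, 0.1450] o=[0.0363, 0.1927, 0.4102] → [0.1667, -0.5187, 0.2405, 0.9204, 0.3631, 0.1450]
J6: z=[-0.2800, 0.8710, -0.4038] o=[0.1310, 0.3441, 0.6712] → [0.3575, 0.0628, -0.1125, -0.2800, 0.8710, -0.4038]
V = J·q̇ = [-0.4124, -0.9724, 0.6148, 1.6401, -0.4657, 1.0750]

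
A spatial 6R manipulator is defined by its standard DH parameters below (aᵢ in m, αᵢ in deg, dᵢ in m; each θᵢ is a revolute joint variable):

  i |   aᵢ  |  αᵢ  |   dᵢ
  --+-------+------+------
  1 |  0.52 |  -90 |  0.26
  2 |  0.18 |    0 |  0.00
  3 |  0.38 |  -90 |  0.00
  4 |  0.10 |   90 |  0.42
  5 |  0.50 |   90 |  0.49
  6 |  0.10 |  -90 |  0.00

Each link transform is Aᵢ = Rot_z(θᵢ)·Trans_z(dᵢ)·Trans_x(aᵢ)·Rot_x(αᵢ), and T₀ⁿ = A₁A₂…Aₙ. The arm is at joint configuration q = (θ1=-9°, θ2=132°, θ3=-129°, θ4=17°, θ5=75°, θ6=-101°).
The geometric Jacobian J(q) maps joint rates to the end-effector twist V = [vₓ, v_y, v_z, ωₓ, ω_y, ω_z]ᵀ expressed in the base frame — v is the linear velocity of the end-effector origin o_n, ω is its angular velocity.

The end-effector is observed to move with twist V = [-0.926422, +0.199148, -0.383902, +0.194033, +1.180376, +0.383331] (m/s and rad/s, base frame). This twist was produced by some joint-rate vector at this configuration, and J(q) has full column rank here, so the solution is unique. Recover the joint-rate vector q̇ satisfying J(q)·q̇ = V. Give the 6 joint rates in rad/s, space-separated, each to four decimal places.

-0.2450 0.1490 0.4150 -0.6840 0.5970 -0.2170

o_n = [1.0968, 0.1392, -0.7942]
J₁: ẑ×o_n = [-0.1392, 1.0968, 0.0000], ω = ẑ
J2: z=[0.1564, 0.9877, 0.0000] o=[0.5136, -0.0813, 0.2600] → [-1.0412, 0.1649, -0.5415, 0.1564, 0.9877, 0.0000]
J3: z=[0.1564, 0.9877, 0.0000] o=[0.3946, -0.0625, 0.1262] → [-0.9091, 0.1440, -0.6620, 0.1564, 0.9877, 0.0000]
J4: z=[-0.0517, 0.0082, -0.9986] o=[0.7694, -0.1219, 0.1063] → [0.2534, -0.3735, -0.0162, -0.0517, 0.0082, -0.9986]
J5: z=[0.4380, 0.8989, -0.0153] o=[0.8375, -0.1622, -0.3181] → [-0.4234, 0.2046, -0.1011, 0.4380, 0.8989, -0.0153]
J6: z=[0.8803, -0.4254, 0.2101] o=[1.1433, 0.2254, -0.8144] → [0.0095, -0.0275, -0.0957, 0.8803, -0.4254, 0.2101]
q̇ = J⁺·V = [-0.2450, 0.1490, 0.4150, -0.6840, 0.5970, -0.2170]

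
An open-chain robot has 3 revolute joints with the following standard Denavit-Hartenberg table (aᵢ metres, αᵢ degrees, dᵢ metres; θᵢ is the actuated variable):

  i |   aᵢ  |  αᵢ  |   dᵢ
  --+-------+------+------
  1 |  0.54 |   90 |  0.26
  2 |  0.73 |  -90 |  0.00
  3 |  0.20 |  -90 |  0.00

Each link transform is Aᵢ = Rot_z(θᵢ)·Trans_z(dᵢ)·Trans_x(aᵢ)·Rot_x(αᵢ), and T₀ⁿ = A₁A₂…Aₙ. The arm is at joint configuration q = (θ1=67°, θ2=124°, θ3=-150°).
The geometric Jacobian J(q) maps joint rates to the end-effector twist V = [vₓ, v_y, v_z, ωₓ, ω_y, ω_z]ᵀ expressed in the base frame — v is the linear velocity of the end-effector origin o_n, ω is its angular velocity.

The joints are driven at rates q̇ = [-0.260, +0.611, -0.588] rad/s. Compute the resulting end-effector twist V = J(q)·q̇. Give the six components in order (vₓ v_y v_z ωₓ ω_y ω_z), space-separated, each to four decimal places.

o_n = [0.1814, 0.1714, 0.7216]
J₁: ẑ×o_n = [-0.1714, 0.1814, 0.0000], ω = ẑ
J2: z=[0.9205, -0.3907, 0.0000] o=[0.2110, 0.4971, 0.2600] → [-0.1804, -0.4249, -0.3114, 0.9205, -0.3907, 0.0000]
J3: z=[-0.3239, -0.7631, -0.5592] o=[0.0515, 0.1213, 0.8652] → [0.1376, -0.1192, 0.0829, -0.3239, -0.7631, -0.5592]
V = J·q̇ = [-0.1465, -0.2367, -0.2390, 0.7529, 0.2100, 0.0688]

-0.1465 -0.2367 -0.2390 0.7529 0.2100 0.0688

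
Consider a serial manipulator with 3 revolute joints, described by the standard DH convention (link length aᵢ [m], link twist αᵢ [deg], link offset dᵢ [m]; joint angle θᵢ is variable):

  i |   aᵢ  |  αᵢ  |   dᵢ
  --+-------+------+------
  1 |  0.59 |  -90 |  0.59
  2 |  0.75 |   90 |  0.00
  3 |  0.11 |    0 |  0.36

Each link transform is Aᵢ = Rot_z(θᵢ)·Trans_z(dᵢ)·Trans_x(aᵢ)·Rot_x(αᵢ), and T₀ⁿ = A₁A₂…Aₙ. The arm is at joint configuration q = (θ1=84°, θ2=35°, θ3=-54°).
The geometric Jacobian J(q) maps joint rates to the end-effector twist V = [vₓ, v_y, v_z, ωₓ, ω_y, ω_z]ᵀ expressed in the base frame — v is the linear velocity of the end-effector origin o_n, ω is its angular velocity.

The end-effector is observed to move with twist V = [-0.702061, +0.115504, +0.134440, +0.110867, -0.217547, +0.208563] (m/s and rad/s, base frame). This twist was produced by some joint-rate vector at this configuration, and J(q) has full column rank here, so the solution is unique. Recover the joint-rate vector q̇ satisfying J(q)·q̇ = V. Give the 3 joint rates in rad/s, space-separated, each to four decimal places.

0.5010 -0.1330 -0.3570

o_n = [0.2415, 1.4465, 0.4176]
J₁: ẑ×o_n = [-1.4465, 0.2415, 0.0000], ω = ẑ
J2: z=[-0.9945, 0.1045, 0.0000] o=[0.0617, 0.5868, 0.5900] → [-0.0180, -0.1714, -0.8738, -0.9945, 0.1045, 0.0000]
J3: z=[0.0600, 0.5704, 0.8192] o=[0.1259, 1.1978, 0.1598] → [-0.0567, 0.0793, -0.0510, 0.0600, 0.5704, 0.8192]
q̇ = J⁺·V = [0.5010, -0.1330, -0.3570]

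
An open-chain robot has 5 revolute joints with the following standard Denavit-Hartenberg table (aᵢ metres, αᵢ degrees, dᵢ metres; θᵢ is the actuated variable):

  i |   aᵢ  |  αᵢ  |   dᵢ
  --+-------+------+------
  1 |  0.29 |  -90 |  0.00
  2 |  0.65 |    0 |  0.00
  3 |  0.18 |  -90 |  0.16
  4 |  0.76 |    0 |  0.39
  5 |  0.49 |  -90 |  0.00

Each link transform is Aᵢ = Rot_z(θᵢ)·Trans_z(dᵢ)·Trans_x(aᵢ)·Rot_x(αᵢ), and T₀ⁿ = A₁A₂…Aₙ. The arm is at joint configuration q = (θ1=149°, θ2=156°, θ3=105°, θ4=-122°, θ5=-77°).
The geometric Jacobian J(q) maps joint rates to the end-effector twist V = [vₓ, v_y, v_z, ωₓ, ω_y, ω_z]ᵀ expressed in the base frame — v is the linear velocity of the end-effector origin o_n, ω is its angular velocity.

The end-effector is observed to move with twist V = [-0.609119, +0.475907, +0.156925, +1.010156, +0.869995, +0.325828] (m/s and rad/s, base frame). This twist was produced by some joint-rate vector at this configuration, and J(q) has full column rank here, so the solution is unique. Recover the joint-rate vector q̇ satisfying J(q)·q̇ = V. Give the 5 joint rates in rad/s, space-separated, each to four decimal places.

0.3920 -0.9720 -0.2940 0.0690 -0.4920

o_n = [-0.4940, -0.4557, -0.8810]
J₁: ẑ×o_n = [0.4557, -0.4940, 0.0000], ω = ẑ
J2: z=[-0.5150, -0.8572, 0.0000] o=[-0.2486, 0.1494, 0.0000] → [0.7551, -0.4537, 0.1013, -0.5150, -0.8572, 0.0000]
J3: z=[-0.5150, -0.8572, 0.0000] o=[0.2604, -0.1565, -0.2644] → [0.5285, -0.3176, -0.4925, -0.5150, -0.8572, 0.0000]
J4: z=[-0.8466, 0.5087, 0.1564] o=[0.2021, -0.3081, -0.0866] → [-0.3810, -0.7814, 0.4790, -0.8466, 0.5087, 0.1564]
J5: z=[-0.8466, 0.5087, 0.1564] o=[-0.5140, -0.6297, -0.4234] → [-0.2600, -0.3843, -0.1576, -0.8466, 0.5087, 0.1564]
q̇ = J⁺·V = [0.3920, -0.9720, -0.2940, 0.0690, -0.4920]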